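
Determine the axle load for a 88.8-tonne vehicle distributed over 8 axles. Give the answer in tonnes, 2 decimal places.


Load per axle = total weight / number of axles
Load = 88.8 / 8
Load = 11.10 tonnes

11.10


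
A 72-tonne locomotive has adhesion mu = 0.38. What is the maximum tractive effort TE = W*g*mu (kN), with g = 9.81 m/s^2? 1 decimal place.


TE_max = W * g * mu
TE_max = 72 * 9.81 * 0.38
TE_max = 706.32 * 0.38
TE_max = 268.4 kN

268.4


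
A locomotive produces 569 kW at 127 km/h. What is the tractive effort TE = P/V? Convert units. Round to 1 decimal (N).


Convert: P = 569 kW = 569000 W
V = 127 / 3.6 = 35.2778 m/s
TE = 569000 / 35.2778
TE = 16129.1 N

16129.1


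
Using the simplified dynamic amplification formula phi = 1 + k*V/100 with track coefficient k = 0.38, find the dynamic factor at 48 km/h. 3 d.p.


phi = 1 + k * V / 100
phi = 1 + 0.38 * 48 / 100
phi = 1 + 0.1824
phi = 1.182

1.182


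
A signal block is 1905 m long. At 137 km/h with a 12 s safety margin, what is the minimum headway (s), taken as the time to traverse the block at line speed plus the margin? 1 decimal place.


V = 137 / 3.6 = 38.0556 m/s
Block traversal time = 1905 / 38.0556 = 50.0584 s
Headway = 50.0584 + 12
Headway = 62.1 s

62.1


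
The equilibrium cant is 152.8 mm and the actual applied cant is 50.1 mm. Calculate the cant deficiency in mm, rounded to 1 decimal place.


Cant deficiency = equilibrium cant - actual cant
CD = 152.8 - 50.1
CD = 102.7 mm

102.7


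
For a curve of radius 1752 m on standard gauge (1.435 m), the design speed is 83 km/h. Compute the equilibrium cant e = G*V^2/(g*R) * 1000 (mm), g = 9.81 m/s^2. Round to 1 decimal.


Convert speed: V = 83 / 3.6 = 23.0556 m/s
Apply formula: e = 1.435 * 23.0556^2 / (9.81 * 1752)
e = 1.435 * 531.5586 / 17187.12
e = 0.044381 m = 44.4 mm

44.4


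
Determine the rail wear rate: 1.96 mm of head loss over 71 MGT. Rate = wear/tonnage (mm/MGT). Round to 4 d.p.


Wear rate = total wear / cumulative tonnage
Rate = 1.96 / 71
Rate = 0.0276 mm/MGT

0.0276


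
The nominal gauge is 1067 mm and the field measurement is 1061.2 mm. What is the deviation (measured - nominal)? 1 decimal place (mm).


Deviation = measured - nominal
Deviation = 1061.2 - 1067
Deviation = -5.8 mm

-5.8


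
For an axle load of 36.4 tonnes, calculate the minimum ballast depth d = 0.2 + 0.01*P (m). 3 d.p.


d = 0.2 + 0.01 * 36.4
d = 0.2 + 0.364
d = 0.564 m

0.564


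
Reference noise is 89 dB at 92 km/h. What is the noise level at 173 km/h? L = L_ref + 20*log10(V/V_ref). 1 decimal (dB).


V/V_ref = 173 / 92 = 1.880435
log10(1.880435) = 0.274258
20 * 0.274258 = 5.4852
L = 89 + 5.4852 = 94.5 dB

94.5


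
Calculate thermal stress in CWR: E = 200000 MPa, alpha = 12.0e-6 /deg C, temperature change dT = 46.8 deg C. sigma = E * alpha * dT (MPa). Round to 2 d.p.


sigma = E * alpha * dT
sigma = 200000 * 12.0e-6 * 46.8
sigma = 2.4 * 46.8
sigma = 112.32 MPa

112.32


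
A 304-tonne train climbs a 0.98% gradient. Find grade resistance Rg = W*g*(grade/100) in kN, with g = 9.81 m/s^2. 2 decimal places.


Rg = W * 9.81 * grade / 100
Rg = 304 * 9.81 * 0.98 / 100
Rg = 2982.24 * 0.0098
Rg = 29.23 kN

29.23


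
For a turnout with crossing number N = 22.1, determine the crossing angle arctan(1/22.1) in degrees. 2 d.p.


1/N = 1/22.1 = 0.045249
angle = arctan(0.045249) = 0.045218 rad
angle = 0.045218 * 180/pi = 2.59 degrees

2.59


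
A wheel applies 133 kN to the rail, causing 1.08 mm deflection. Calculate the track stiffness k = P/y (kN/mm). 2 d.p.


Track stiffness k = P / y
k = 133 / 1.08
k = 123.15 kN/mm

123.15


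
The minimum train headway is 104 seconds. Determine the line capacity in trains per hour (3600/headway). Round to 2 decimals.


Capacity = 3600 / headway
Capacity = 3600 / 104
Capacity = 34.62 trains/hour

34.62


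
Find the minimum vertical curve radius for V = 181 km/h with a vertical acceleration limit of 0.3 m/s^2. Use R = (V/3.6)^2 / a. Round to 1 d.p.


Convert speed: V = 181 / 3.6 = 50.2778 m/s
V^2 = 2527.8549 m^2/s^2
R_v = 2527.8549 / 0.3
R_v = 8426.2 m

8426.2


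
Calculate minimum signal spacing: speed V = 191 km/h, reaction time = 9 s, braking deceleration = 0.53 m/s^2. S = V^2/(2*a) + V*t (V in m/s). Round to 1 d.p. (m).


V = 191 / 3.6 = 53.0556 m/s
Braking distance = 53.0556^2 / (2*0.53) = 2655.5585 m
Sighting distance = 53.0556 * 9 = 477.5 m
S = 2655.5585 + 477.5 = 3133.1 m

3133.1


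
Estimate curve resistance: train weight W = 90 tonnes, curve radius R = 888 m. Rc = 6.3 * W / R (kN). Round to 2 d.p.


Rc = 6.3 * W / R
Rc = 6.3 * 90 / 888
Rc = 567.0 / 888
Rc = 0.64 kN

0.64


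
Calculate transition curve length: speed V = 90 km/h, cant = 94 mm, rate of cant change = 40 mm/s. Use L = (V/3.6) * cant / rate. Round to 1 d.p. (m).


Convert speed: V = 90 / 3.6 = 25.0 m/s
L = 25.0 * 94 / 40
L = 2350.0 / 40
L = 58.8 m

58.8


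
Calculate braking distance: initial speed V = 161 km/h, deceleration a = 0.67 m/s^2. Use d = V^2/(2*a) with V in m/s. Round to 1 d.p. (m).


Convert speed: V = 161 / 3.6 = 44.7222 m/s
V^2 = 2000.0772
d = 2000.0772 / (2 * 0.67)
d = 2000.0772 / 1.34
d = 1492.6 m

1492.6


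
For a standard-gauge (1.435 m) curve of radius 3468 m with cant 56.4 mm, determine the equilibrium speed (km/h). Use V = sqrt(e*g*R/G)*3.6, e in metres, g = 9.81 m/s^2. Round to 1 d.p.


Convert cant: e = 56.4 mm = 0.0564 m
V_ms = sqrt(0.0564 * 9.81 * 3468 / 1.435)
V_ms = sqrt(1337.13513) = 36.5669 m/s
V = 36.5669 * 3.6 = 131.6 km/h

131.6


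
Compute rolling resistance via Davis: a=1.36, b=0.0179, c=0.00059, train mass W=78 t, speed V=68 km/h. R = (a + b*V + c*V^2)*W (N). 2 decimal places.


b*V = 0.0179 * 68 = 1.2172
c*V^2 = 0.00059 * 4624 = 2.72816
R_per_t = 1.36 + 1.2172 + 2.72816 = 5.30536 N/t
R_total = 5.30536 * 78 = 413.82 N

413.82


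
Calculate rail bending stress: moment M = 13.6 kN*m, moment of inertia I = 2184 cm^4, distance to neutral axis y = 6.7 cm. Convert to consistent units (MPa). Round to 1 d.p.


Convert units:
M = 13.6 kN*m = 13600000 N*mm
y = 6.7 cm = 67 mm
I = 2184 cm^4 = 21840000 mm^4
sigma = 13600000 * 67 / 21840000
sigma = 41.7 MPa

41.7


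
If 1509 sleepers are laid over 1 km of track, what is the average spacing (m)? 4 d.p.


Spacing = 1000 m / number of sleepers
Spacing = 1000 / 1509
Spacing = 0.6627 m

0.6627


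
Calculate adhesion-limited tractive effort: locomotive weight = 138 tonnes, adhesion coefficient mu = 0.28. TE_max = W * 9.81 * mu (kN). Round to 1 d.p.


TE_max = W * g * mu
TE_max = 138 * 9.81 * 0.28
TE_max = 1353.78 * 0.28
TE_max = 379.1 kN

379.1


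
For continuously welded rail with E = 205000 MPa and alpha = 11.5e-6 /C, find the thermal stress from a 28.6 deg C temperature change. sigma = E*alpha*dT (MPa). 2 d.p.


sigma = E * alpha * dT
sigma = 205000 * 11.5e-6 * 28.6
sigma = 2.3575 * 28.6
sigma = 67.42 MPa

67.42


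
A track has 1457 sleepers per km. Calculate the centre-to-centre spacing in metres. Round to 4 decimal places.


Spacing = 1000 m / number of sleepers
Spacing = 1000 / 1457
Spacing = 0.6863 m

0.6863


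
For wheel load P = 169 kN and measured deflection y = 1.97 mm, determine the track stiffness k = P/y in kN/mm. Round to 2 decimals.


Track stiffness k = P / y
k = 169 / 1.97
k = 85.79 kN/mm

85.79


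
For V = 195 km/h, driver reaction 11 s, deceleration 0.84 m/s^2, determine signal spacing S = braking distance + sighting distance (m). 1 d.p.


V = 195 / 3.6 = 54.1667 m/s
Braking distance = 54.1667^2 / (2*0.84) = 1746.4451 m
Sighting distance = 54.1667 * 11 = 595.8333 m
S = 1746.4451 + 595.8333 = 2342.3 m

2342.3


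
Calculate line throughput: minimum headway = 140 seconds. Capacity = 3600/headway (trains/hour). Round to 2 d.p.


Capacity = 3600 / headway
Capacity = 3600 / 140
Capacity = 25.71 trains/hour

25.71


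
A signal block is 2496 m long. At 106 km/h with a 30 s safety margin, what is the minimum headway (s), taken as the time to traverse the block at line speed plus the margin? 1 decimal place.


V = 106 / 3.6 = 29.4444 m/s
Block traversal time = 2496 / 29.4444 = 84.7698 s
Headway = 84.7698 + 30
Headway = 114.8 s

114.8


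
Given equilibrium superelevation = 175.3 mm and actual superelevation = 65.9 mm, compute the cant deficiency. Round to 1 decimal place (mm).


Cant deficiency = equilibrium cant - actual cant
CD = 175.3 - 65.9
CD = 109.4 mm

109.4


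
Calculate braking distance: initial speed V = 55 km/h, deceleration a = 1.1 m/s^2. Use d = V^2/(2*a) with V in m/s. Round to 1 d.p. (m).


Convert speed: V = 55 / 3.6 = 15.2778 m/s
V^2 = 233.4105
d = 233.4105 / (2 * 1.1)
d = 233.4105 / 2.2
d = 106.1 m

106.1


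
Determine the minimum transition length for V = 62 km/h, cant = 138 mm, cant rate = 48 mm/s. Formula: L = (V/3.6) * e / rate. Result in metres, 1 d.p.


Convert speed: V = 62 / 3.6 = 17.2222 m/s
L = 17.2222 * 138 / 48
L = 2376.6667 / 48
L = 49.5 m

49.5


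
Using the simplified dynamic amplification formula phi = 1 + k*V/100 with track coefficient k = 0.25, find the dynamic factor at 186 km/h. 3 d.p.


phi = 1 + k * V / 100
phi = 1 + 0.25 * 186 / 100
phi = 1 + 0.465
phi = 1.465

1.465


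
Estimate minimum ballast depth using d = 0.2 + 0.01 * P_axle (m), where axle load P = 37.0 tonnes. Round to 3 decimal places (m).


d = 0.2 + 0.01 * 37.0
d = 0.2 + 0.37
d = 0.570 m

0.570


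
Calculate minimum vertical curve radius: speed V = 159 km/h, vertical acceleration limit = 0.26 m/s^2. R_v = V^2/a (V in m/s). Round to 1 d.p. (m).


Convert speed: V = 159 / 3.6 = 44.1667 m/s
V^2 = 1950.6944 m^2/s^2
R_v = 1950.6944 / 0.26
R_v = 7502.7 m

7502.7


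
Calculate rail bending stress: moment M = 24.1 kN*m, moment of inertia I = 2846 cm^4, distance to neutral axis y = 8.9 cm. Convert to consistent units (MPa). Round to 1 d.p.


Convert units:
M = 24.1 kN*m = 24100000 N*mm
y = 8.9 cm = 89 mm
I = 2846 cm^4 = 28460000 mm^4
sigma = 24100000 * 89 / 28460000
sigma = 75.4 MPa

75.4


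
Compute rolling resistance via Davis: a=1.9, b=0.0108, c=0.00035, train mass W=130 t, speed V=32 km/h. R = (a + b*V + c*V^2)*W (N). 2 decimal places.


b*V = 0.0108 * 32 = 0.3456
c*V^2 = 0.00035 * 1024 = 0.3584
R_per_t = 1.9 + 0.3456 + 0.3584 = 2.604 N/t
R_total = 2.604 * 130 = 338.52 N

338.52


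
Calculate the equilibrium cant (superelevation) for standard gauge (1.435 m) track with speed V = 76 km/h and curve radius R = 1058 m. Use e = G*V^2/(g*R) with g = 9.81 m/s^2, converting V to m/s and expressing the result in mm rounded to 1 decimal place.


Convert speed: V = 76 / 3.6 = 21.1111 m/s
Apply formula: e = 1.435 * 21.1111^2 / (9.81 * 1058)
e = 1.435 * 445.679 / 10378.98
e = 0.06162 m = 61.6 mm

61.6


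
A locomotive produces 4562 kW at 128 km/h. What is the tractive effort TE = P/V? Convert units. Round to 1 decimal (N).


Convert: P = 4562 kW = 4562000 W
V = 128 / 3.6 = 35.5556 m/s
TE = 4562000 / 35.5556
TE = 128306.3 N

128306.3


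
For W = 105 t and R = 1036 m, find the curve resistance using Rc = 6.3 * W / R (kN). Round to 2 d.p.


Rc = 6.3 * W / R
Rc = 6.3 * 105 / 1036
Rc = 661.5 / 1036
Rc = 0.64 kN

0.64


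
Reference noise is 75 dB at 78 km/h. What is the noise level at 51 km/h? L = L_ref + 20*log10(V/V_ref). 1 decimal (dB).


V/V_ref = 51 / 78 = 0.653846
log10(0.653846) = -0.184524
20 * -0.184524 = -3.6905
L = 75 + -3.6905 = 71.3 dB

71.3


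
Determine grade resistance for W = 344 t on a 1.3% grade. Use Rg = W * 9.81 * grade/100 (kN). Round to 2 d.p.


Rg = W * 9.81 * grade / 100
Rg = 344 * 9.81 * 1.3 / 100
Rg = 3374.64 * 0.013
Rg = 43.87 kN

43.87


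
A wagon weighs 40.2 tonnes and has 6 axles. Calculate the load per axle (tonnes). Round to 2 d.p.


Load per axle = total weight / number of axles
Load = 40.2 / 6
Load = 6.70 tonnes

6.70


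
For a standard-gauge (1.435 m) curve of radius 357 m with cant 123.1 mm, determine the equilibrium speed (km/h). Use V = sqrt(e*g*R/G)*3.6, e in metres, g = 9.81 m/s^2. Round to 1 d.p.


Convert cant: e = 123.1 mm = 0.1231 m
V_ms = sqrt(0.1231 * 9.81 * 357 / 1.435)
V_ms = sqrt(300.430054) = 17.3329 m/s
V = 17.3329 * 3.6 = 62.4 km/h

62.4


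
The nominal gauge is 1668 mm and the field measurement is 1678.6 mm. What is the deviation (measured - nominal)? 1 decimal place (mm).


Deviation = measured - nominal
Deviation = 1678.6 - 1668
Deviation = 10.6 mm

10.6


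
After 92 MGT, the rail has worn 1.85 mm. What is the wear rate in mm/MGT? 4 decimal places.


Wear rate = total wear / cumulative tonnage
Rate = 1.85 / 92
Rate = 0.0201 mm/MGT

0.0201


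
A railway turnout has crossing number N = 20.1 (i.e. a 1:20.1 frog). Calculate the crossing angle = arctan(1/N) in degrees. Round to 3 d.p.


1/N = 1/20.1 = 0.049751
angle = arctan(0.049751) = 0.04971 rad
angle = 0.04971 * 180/pi = 2.848 degrees

2.848


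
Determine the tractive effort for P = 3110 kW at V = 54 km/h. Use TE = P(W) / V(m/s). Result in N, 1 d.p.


Convert: P = 3110 kW = 3110000 W
V = 54 / 3.6 = 15.0 m/s
TE = 3110000 / 15.0
TE = 207333.3 N

207333.3


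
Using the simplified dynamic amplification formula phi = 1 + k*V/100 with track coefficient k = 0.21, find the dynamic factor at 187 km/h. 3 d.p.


phi = 1 + k * V / 100
phi = 1 + 0.21 * 187 / 100
phi = 1 + 0.3927
phi = 1.393

1.393


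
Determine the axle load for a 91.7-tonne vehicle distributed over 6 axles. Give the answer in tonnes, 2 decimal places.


Load per axle = total weight / number of axles
Load = 91.7 / 6
Load = 15.28 tonnes

15.28


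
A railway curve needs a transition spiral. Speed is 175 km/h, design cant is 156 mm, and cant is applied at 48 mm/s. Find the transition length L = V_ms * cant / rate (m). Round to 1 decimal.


Convert speed: V = 175 / 3.6 = 48.6111 m/s
L = 48.6111 * 156 / 48
L = 7583.3333 / 48
L = 158.0 m

158.0


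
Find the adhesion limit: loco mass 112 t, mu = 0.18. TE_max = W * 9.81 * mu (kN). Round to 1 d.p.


TE_max = W * g * mu
TE_max = 112 * 9.81 * 0.18
TE_max = 1098.72 * 0.18
TE_max = 197.8 kN

197.8


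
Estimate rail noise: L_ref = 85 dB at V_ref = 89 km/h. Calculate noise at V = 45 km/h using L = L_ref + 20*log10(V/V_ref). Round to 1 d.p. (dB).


V/V_ref = 45 / 89 = 0.505618
log10(0.505618) = -0.296177
20 * -0.296177 = -5.9235
L = 85 + -5.9235 = 79.1 dB

79.1


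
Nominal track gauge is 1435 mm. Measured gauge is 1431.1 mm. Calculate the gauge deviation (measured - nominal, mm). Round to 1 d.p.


Deviation = measured - nominal
Deviation = 1431.1 - 1435
Deviation = -3.9 mm

-3.9


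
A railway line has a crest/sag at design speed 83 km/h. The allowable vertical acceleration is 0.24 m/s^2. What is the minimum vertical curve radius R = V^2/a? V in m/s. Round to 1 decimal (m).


Convert speed: V = 83 / 3.6 = 23.0556 m/s
V^2 = 531.5586 m^2/s^2
R_v = 531.5586 / 0.24
R_v = 2214.8 m

2214.8


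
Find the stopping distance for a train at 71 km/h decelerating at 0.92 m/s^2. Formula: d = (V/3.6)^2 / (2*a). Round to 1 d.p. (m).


Convert speed: V = 71 / 3.6 = 19.7222 m/s
V^2 = 388.966
d = 388.966 / (2 * 0.92)
d = 388.966 / 1.84
d = 211.4 m

211.4


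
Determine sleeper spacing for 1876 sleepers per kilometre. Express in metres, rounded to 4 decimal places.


Spacing = 1000 m / number of sleepers
Spacing = 1000 / 1876
Spacing = 0.5330 m

0.5330


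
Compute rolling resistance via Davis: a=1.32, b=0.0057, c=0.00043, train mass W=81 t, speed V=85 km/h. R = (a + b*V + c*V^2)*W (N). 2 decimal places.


b*V = 0.0057 * 85 = 0.4845
c*V^2 = 0.00043 * 7225 = 3.10675
R_per_t = 1.32 + 0.4845 + 3.10675 = 4.91125 N/t
R_total = 4.91125 * 81 = 397.81 N

397.81


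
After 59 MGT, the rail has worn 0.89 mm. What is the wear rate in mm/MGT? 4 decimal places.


Wear rate = total wear / cumulative tonnage
Rate = 0.89 / 59
Rate = 0.0151 mm/MGT

0.0151


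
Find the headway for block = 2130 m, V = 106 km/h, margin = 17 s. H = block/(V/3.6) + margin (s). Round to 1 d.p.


V = 106 / 3.6 = 29.4444 m/s
Block traversal time = 2130 / 29.4444 = 72.3396 s
Headway = 72.3396 + 17
Headway = 89.3 s

89.3


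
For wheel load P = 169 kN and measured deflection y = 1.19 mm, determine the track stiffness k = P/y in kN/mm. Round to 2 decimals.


Track stiffness k = P / y
k = 169 / 1.19
k = 142.02 kN/mm

142.02


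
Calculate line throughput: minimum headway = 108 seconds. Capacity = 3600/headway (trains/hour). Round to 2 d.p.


Capacity = 3600 / headway
Capacity = 3600 / 108
Capacity = 33.33 trains/hour

33.33


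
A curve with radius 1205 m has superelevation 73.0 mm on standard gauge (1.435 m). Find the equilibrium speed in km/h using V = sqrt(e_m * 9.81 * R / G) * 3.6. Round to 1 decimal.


Convert cant: e = 73.0 mm = 0.0730 m
V_ms = sqrt(0.0730 * 9.81 * 1205 / 1.435)
V_ms = sqrt(601.349582) = 24.5224 m/s
V = 24.5224 * 3.6 = 88.3 km/h

88.3


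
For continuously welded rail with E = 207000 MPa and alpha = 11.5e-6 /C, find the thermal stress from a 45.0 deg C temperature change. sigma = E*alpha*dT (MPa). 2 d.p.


sigma = E * alpha * dT
sigma = 207000 * 11.5e-6 * 45.0
sigma = 2.3805 * 45.0
sigma = 107.12 MPa

107.12


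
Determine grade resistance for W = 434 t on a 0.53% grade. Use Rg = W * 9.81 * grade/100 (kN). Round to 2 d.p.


Rg = W * 9.81 * grade / 100
Rg = 434 * 9.81 * 0.53 / 100
Rg = 4257.54 * 0.0053
Rg = 22.56 kN

22.56


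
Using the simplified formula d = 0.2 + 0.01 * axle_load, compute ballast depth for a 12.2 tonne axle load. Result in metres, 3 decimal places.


d = 0.2 + 0.01 * 12.2
d = 0.2 + 0.122
d = 0.322 m

0.322


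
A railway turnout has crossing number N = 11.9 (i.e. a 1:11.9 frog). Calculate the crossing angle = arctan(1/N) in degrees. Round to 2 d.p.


1/N = 1/11.9 = 0.084034
angle = arctan(0.084034) = 0.083837 rad
angle = 0.083837 * 180/pi = 4.80 degrees

4.80


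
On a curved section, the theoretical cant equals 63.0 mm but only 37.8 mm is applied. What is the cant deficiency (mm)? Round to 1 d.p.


Cant deficiency = equilibrium cant - actual cant
CD = 63.0 - 37.8
CD = 25.2 mm

25.2


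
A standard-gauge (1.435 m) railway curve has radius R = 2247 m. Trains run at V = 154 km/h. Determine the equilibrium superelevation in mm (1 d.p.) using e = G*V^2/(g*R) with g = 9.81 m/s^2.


Convert speed: V = 154 / 3.6 = 42.7778 m/s
Apply formula: e = 1.435 * 42.7778^2 / (9.81 * 2247)
e = 1.435 * 1829.9383 / 22043.07
e = 0.119129 m = 119.1 mm

119.1


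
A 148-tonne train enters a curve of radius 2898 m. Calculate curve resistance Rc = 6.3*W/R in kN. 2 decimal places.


Rc = 6.3 * W / R
Rc = 6.3 * 148 / 2898
Rc = 932.4 / 2898
Rc = 0.32 kN

0.32


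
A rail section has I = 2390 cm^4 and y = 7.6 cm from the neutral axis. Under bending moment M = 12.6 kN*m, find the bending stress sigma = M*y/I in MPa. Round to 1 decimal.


Convert units:
M = 12.6 kN*m = 12600000 N*mm
y = 7.6 cm = 76 mm
I = 2390 cm^4 = 23900000 mm^4
sigma = 12600000 * 76 / 23900000
sigma = 40.1 MPa

40.1


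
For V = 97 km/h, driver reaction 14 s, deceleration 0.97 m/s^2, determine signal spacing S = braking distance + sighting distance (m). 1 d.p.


V = 97 / 3.6 = 26.9444 m/s
Braking distance = 26.9444^2 / (2*0.97) = 374.2284 m
Sighting distance = 26.9444 * 14 = 377.2222 m
S = 374.2284 + 377.2222 = 751.5 m

751.5


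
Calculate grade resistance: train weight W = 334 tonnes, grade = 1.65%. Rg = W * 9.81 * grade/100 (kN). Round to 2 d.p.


Rg = W * 9.81 * grade / 100
Rg = 334 * 9.81 * 1.65 / 100
Rg = 3276.54 * 0.0165
Rg = 54.06 kN

54.06


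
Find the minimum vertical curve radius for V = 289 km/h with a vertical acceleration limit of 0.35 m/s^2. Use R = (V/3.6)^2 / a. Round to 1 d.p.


Convert speed: V = 289 / 3.6 = 80.2778 m/s
V^2 = 6444.5216 m^2/s^2
R_v = 6444.5216 / 0.35
R_v = 18412.9 m

18412.9


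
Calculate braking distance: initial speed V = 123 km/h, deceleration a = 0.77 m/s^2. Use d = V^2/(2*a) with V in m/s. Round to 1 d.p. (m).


Convert speed: V = 123 / 3.6 = 34.1667 m/s
V^2 = 1167.3611
d = 1167.3611 / (2 * 0.77)
d = 1167.3611 / 1.54
d = 758.0 m

758.0


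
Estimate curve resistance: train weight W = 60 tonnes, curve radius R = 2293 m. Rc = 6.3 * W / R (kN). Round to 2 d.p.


Rc = 6.3 * W / R
Rc = 6.3 * 60 / 2293
Rc = 378.0 / 2293
Rc = 0.16 kN

0.16


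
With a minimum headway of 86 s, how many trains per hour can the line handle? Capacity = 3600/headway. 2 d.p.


Capacity = 3600 / headway
Capacity = 3600 / 86
Capacity = 41.86 trains/hour

41.86


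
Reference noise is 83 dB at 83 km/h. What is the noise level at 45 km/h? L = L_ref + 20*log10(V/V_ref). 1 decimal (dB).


V/V_ref = 45 / 83 = 0.542169
log10(0.542169) = -0.265866
20 * -0.265866 = -5.3173
L = 83 + -5.3173 = 77.7 dB

77.7


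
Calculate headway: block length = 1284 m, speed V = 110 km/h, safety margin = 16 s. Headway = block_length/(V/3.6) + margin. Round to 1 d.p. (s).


V = 110 / 3.6 = 30.5556 m/s
Block traversal time = 1284 / 30.5556 = 42.0218 s
Headway = 42.0218 + 16
Headway = 58.0 s

58.0


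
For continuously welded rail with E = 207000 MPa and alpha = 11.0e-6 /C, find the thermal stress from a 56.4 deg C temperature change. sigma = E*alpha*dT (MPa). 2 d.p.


sigma = E * alpha * dT
sigma = 207000 * 11.0e-6 * 56.4
sigma = 2.277 * 56.4
sigma = 128.42 MPa

128.42


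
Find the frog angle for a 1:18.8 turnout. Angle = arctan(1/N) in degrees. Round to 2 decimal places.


1/N = 1/18.8 = 0.053191
angle = arctan(0.053191) = 0.053141 rad
angle = 0.053141 * 180/pi = 3.04 degrees

3.04


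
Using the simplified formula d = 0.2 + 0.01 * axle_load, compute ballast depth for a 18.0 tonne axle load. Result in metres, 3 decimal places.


d = 0.2 + 0.01 * 18.0
d = 0.2 + 0.18
d = 0.380 m

0.380


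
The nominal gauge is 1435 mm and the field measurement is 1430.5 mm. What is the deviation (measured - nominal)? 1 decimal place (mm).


Deviation = measured - nominal
Deviation = 1430.5 - 1435
Deviation = -4.5 mm

-4.5


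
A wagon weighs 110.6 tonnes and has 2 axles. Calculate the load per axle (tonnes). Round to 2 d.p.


Load per axle = total weight / number of axles
Load = 110.6 / 2
Load = 55.30 tonnes

55.30


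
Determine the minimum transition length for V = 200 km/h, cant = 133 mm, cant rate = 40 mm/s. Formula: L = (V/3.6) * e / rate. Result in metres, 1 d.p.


Convert speed: V = 200 / 3.6 = 55.5556 m/s
L = 55.5556 * 133 / 40
L = 7388.8889 / 40
L = 184.7 m

184.7


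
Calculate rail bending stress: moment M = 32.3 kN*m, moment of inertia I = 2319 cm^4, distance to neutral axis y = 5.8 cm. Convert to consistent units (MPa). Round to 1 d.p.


Convert units:
M = 32.3 kN*m = 32300000 N*mm
y = 5.8 cm = 58 mm
I = 2319 cm^4 = 23190000 mm^4
sigma = 32300000 * 58 / 23190000
sigma = 80.8 MPa

80.8


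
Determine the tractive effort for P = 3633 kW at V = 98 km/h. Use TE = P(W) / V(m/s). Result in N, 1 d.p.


Convert: P = 3633 kW = 3633000 W
V = 98 / 3.6 = 27.2222 m/s
TE = 3633000 / 27.2222
TE = 133457.1 N

133457.1


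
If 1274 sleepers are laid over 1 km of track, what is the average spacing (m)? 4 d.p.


Spacing = 1000 m / number of sleepers
Spacing = 1000 / 1274
Spacing = 0.7849 m

0.7849


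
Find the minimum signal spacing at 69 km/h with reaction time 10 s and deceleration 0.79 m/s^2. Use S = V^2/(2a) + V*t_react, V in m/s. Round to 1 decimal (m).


V = 69 / 3.6 = 19.1667 m/s
Braking distance = 19.1667^2 / (2*0.79) = 232.507 m
Sighting distance = 19.1667 * 10 = 191.6667 m
S = 232.507 + 191.6667 = 424.2 m

424.2


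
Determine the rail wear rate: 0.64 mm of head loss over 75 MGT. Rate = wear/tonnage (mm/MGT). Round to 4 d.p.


Wear rate = total wear / cumulative tonnage
Rate = 0.64 / 75
Rate = 0.0085 mm/MGT

0.0085


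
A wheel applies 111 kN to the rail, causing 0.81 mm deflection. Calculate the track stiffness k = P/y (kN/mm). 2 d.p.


Track stiffness k = P / y
k = 111 / 0.81
k = 137.04 kN/mm

137.04


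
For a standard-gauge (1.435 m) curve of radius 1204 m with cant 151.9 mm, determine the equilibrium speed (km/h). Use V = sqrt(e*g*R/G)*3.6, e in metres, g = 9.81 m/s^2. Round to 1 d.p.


Convert cant: e = 151.9 mm = 0.1519 m
V_ms = sqrt(0.1519 * 9.81 * 1204 / 1.435)
V_ms = sqrt(1250.262966) = 35.3591 m/s
V = 35.3591 * 3.6 = 127.3 km/h

127.3


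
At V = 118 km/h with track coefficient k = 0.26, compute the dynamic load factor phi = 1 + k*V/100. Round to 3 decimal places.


phi = 1 + k * V / 100
phi = 1 + 0.26 * 118 / 100
phi = 1 + 0.3068
phi = 1.307

1.307


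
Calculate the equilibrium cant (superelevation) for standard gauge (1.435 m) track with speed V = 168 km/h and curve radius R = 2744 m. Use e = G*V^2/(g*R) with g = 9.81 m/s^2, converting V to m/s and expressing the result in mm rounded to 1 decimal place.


Convert speed: V = 168 / 3.6 = 46.6667 m/s
Apply formula: e = 1.435 * 46.6667^2 / (9.81 * 2744)
e = 1.435 * 2177.7778 / 26918.64
e = 0.116095 m = 116.1 mm

116.1


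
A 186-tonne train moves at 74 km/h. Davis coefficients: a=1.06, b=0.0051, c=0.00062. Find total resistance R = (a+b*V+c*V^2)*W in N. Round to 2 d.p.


b*V = 0.0051 * 74 = 0.3774
c*V^2 = 0.00062 * 5476 = 3.39512
R_per_t = 1.06 + 0.3774 + 3.39512 = 4.83252 N/t
R_total = 4.83252 * 186 = 898.85 N

898.85


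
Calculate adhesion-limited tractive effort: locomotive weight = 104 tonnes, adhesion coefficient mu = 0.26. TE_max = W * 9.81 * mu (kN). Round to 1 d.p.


TE_max = W * g * mu
TE_max = 104 * 9.81 * 0.26
TE_max = 1020.24 * 0.26
TE_max = 265.3 kN

265.3


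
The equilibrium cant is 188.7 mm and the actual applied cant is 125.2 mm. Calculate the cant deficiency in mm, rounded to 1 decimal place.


Cant deficiency = equilibrium cant - actual cant
CD = 188.7 - 125.2
CD = 63.5 mm

63.5


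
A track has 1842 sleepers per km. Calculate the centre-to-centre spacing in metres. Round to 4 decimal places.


Spacing = 1000 m / number of sleepers
Spacing = 1000 / 1842
Spacing = 0.5429 m

0.5429


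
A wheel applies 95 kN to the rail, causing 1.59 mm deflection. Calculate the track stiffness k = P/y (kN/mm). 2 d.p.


Track stiffness k = P / y
k = 95 / 1.59
k = 59.75 kN/mm

59.75


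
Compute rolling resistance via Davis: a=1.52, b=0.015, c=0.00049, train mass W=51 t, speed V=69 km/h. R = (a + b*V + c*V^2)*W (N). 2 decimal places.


b*V = 0.015 * 69 = 1.035
c*V^2 = 0.00049 * 4761 = 2.33289
R_per_t = 1.52 + 1.035 + 2.33289 = 4.88789 N/t
R_total = 4.88789 * 51 = 249.28 N

249.28


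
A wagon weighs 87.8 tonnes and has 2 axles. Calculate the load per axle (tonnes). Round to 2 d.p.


Load per axle = total weight / number of axles
Load = 87.8 / 2
Load = 43.90 tonnes

43.90


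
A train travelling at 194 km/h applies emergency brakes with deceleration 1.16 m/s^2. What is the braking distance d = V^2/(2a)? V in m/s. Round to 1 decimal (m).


Convert speed: V = 194 / 3.6 = 53.8889 m/s
V^2 = 2904.0123
d = 2904.0123 / (2 * 1.16)
d = 2904.0123 / 2.32
d = 1251.7 m

1251.7


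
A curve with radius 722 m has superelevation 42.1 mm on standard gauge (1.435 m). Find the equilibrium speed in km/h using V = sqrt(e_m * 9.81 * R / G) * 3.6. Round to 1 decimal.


Convert cant: e = 42.1 mm = 0.0421 m
V_ms = sqrt(0.0421 * 9.81 * 722 / 1.435)
V_ms = sqrt(207.795625) = 14.4151 m/s
V = 14.4151 * 3.6 = 51.9 km/h

51.9


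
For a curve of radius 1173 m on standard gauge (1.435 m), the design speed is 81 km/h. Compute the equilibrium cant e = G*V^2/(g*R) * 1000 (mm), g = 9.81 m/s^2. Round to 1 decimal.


Convert speed: V = 81 / 3.6 = 22.5 m/s
Apply formula: e = 1.435 * 22.5^2 / (9.81 * 1173)
e = 1.435 * 506.25 / 11507.13
e = 0.063132 m = 63.1 mm

63.1


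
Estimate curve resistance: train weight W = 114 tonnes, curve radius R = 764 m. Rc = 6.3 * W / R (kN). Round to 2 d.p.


Rc = 6.3 * W / R
Rc = 6.3 * 114 / 764
Rc = 718.2 / 764
Rc = 0.94 kN

0.94


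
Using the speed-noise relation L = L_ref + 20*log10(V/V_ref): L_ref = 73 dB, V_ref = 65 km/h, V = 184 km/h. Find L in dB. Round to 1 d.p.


V/V_ref = 184 / 65 = 2.830769
log10(2.830769) = 0.451904
20 * 0.451904 = 9.0381
L = 73 + 9.0381 = 82.0 dB

82.0


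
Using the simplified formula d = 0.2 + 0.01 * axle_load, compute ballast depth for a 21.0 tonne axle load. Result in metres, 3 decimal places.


d = 0.2 + 0.01 * 21.0
d = 0.2 + 0.21
d = 0.410 m

0.410


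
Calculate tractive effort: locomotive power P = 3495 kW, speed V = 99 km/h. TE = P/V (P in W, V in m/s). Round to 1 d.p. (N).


Convert: P = 3495 kW = 3495000 W
V = 99 / 3.6 = 27.5 m/s
TE = 3495000 / 27.5
TE = 127090.9 N

127090.9


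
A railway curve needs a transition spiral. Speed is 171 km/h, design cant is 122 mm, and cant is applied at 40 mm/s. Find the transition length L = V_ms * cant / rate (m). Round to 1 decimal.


Convert speed: V = 171 / 3.6 = 47.5 m/s
L = 47.5 * 122 / 40
L = 5795.0 / 40
L = 144.9 m

144.9


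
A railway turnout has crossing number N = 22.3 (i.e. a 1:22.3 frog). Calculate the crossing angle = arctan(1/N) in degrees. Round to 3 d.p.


1/N = 1/22.3 = 0.044843
angle = arctan(0.044843) = 0.044813 rad
angle = 0.044813 * 180/pi = 2.568 degrees

2.568


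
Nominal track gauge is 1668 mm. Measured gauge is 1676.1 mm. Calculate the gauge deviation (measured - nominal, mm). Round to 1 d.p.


Deviation = measured - nominal
Deviation = 1676.1 - 1668
Deviation = 8.1 mm

8.1


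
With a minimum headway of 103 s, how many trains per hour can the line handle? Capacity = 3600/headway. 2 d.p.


Capacity = 3600 / headway
Capacity = 3600 / 103
Capacity = 34.95 trains/hour

34.95


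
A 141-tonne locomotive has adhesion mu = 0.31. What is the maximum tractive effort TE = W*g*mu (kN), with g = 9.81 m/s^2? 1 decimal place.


TE_max = W * g * mu
TE_max = 141 * 9.81 * 0.31
TE_max = 1383.21 * 0.31
TE_max = 428.8 kN

428.8


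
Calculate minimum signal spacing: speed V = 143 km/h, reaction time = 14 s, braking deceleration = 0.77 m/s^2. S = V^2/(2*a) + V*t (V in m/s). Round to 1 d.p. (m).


V = 143 / 3.6 = 39.7222 m/s
Braking distance = 39.7222^2 / (2*0.77) = 1024.5811 m
Sighting distance = 39.7222 * 14 = 556.1111 m
S = 1024.5811 + 556.1111 = 1580.7 m

1580.7


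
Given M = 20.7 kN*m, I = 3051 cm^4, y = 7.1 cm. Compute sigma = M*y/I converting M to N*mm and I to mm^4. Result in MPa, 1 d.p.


Convert units:
M = 20.7 kN*m = 20700000 N*mm
y = 7.1 cm = 71 mm
I = 3051 cm^4 = 30510000 mm^4
sigma = 20700000 * 71 / 30510000
sigma = 48.2 MPa

48.2


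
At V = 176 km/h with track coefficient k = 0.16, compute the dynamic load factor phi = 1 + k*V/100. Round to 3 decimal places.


phi = 1 + k * V / 100
phi = 1 + 0.16 * 176 / 100
phi = 1 + 0.2816
phi = 1.282

1.282


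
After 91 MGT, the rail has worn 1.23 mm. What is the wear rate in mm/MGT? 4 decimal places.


Wear rate = total wear / cumulative tonnage
Rate = 1.23 / 91
Rate = 0.0135 mm/MGT

0.0135


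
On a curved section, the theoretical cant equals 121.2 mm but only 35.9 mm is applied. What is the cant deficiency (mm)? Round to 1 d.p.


Cant deficiency = equilibrium cant - actual cant
CD = 121.2 - 35.9
CD = 85.3 mm

85.3


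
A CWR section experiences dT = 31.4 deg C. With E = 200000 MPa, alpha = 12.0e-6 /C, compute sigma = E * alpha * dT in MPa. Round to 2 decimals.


sigma = E * alpha * dT
sigma = 200000 * 12.0e-6 * 31.4
sigma = 2.4 * 31.4
sigma = 75.36 MPa

75.36


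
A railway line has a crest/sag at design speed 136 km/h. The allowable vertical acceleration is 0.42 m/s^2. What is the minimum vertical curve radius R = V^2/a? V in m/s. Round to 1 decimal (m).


Convert speed: V = 136 / 3.6 = 37.7778 m/s
V^2 = 1427.1605 m^2/s^2
R_v = 1427.1605 / 0.42
R_v = 3398.0 m

3398.0


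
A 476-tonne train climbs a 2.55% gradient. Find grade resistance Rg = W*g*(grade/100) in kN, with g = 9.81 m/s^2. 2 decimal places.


Rg = W * 9.81 * grade / 100
Rg = 476 * 9.81 * 2.55 / 100
Rg = 4669.56 * 0.0255
Rg = 119.07 kN

119.07


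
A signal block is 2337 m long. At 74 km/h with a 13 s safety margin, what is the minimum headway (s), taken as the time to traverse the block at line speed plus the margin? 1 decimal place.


V = 74 / 3.6 = 20.5556 m/s
Block traversal time = 2337 / 20.5556 = 113.6919 s
Headway = 113.6919 + 13
Headway = 126.7 s

126.7


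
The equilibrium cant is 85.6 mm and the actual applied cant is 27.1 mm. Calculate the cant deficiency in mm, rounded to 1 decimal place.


Cant deficiency = equilibrium cant - actual cant
CD = 85.6 - 27.1
CD = 58.5 mm

58.5


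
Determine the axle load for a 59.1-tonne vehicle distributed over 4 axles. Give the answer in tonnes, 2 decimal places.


Load per axle = total weight / number of axles
Load = 59.1 / 4
Load = 14.78 tonnes

14.78


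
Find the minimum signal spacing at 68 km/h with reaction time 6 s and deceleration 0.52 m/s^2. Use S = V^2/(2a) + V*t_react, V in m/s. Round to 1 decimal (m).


V = 68 / 3.6 = 18.8889 m/s
Braking distance = 18.8889^2 / (2*0.52) = 343.0674 m
Sighting distance = 18.8889 * 6 = 113.3333 m
S = 343.0674 + 113.3333 = 456.4 m

456.4


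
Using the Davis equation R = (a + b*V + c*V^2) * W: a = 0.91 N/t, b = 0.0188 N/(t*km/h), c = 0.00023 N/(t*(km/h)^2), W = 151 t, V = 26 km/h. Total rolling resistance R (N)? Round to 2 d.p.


b*V = 0.0188 * 26 = 0.4888
c*V^2 = 0.00023 * 676 = 0.15548
R_per_t = 0.91 + 0.4888 + 0.15548 = 1.55428 N/t
R_total = 1.55428 * 151 = 234.70 N

234.70


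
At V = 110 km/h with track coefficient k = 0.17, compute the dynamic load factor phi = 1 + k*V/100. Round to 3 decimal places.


phi = 1 + k * V / 100
phi = 1 + 0.17 * 110 / 100
phi = 1 + 0.187
phi = 1.187

1.187


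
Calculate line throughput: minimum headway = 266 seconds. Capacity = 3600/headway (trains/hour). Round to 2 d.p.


Capacity = 3600 / headway
Capacity = 3600 / 266
Capacity = 13.53 trains/hour

13.53


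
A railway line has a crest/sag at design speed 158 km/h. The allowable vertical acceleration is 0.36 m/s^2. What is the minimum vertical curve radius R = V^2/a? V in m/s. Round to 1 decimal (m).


Convert speed: V = 158 / 3.6 = 43.8889 m/s
V^2 = 1926.2346 m^2/s^2
R_v = 1926.2346 / 0.36
R_v = 5350.7 m

5350.7


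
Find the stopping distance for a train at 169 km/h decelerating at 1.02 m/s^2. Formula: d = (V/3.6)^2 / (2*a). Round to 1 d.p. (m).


Convert speed: V = 169 / 3.6 = 46.9444 m/s
V^2 = 2203.7809
d = 2203.7809 / (2 * 1.02)
d = 2203.7809 / 2.04
d = 1080.3 m

1080.3


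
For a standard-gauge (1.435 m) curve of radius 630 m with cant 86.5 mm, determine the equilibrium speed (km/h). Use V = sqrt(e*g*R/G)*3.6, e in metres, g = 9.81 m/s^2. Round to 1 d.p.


Convert cant: e = 86.5 mm = 0.0865 m
V_ms = sqrt(0.0865 * 9.81 * 630 / 1.435)
V_ms = sqrt(372.540732) = 19.3013 m/s
V = 19.3013 * 3.6 = 69.5 km/h

69.5


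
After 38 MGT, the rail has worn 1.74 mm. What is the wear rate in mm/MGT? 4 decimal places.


Wear rate = total wear / cumulative tonnage
Rate = 1.74 / 38
Rate = 0.0458 mm/MGT

0.0458


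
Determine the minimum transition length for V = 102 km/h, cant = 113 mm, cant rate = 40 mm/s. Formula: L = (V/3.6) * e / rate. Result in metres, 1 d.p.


Convert speed: V = 102 / 3.6 = 28.3333 m/s
L = 28.3333 * 113 / 40
L = 3201.6667 / 40
L = 80.0 m

80.0


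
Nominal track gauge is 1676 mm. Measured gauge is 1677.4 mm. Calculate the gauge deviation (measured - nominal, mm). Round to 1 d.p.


Deviation = measured - nominal
Deviation = 1677.4 - 1676
Deviation = 1.4 mm

1.4


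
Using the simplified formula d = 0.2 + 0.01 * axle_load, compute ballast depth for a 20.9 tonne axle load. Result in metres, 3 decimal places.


d = 0.2 + 0.01 * 20.9
d = 0.2 + 0.209
d = 0.409 m

0.409


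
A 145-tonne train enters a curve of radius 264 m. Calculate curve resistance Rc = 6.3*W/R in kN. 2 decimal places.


Rc = 6.3 * W / R
Rc = 6.3 * 145 / 264
Rc = 913.5 / 264
Rc = 3.46 kN

3.46


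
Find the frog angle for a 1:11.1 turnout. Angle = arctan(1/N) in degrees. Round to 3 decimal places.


1/N = 1/11.1 = 0.09009
angle = arctan(0.09009) = 0.089848 rad
angle = 0.089848 * 180/pi = 5.148 degrees

5.148


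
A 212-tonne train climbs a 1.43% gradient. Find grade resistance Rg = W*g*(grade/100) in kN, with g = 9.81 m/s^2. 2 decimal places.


Rg = W * 9.81 * grade / 100
Rg = 212 * 9.81 * 1.43 / 100
Rg = 2079.72 * 0.0143
Rg = 29.74 kN

29.74


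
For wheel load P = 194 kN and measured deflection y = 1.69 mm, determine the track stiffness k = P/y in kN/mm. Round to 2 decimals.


Track stiffness k = P / y
k = 194 / 1.69
k = 114.79 kN/mm

114.79


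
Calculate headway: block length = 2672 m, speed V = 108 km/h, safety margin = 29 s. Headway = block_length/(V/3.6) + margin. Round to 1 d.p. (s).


V = 108 / 3.6 = 30.0 m/s
Block traversal time = 2672 / 30.0 = 89.0667 s
Headway = 89.0667 + 29
Headway = 118.1 s

118.1


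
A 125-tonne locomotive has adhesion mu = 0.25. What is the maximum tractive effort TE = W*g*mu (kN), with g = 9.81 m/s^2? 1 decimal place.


TE_max = W * g * mu
TE_max = 125 * 9.81 * 0.25
TE_max = 1226.25 * 0.25
TE_max = 306.6 kN

306.6


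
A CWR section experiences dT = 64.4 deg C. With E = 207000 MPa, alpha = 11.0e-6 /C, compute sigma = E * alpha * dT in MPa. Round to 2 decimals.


sigma = E * alpha * dT
sigma = 207000 * 11.0e-6 * 64.4
sigma = 2.277 * 64.4
sigma = 146.64 MPa

146.64


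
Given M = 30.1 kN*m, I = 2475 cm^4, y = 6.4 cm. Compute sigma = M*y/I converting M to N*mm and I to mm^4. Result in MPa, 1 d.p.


Convert units:
M = 30.1 kN*m = 30100000 N*mm
y = 6.4 cm = 64 mm
I = 2475 cm^4 = 24750000 mm^4
sigma = 30100000 * 64 / 24750000
sigma = 77.8 MPa

77.8


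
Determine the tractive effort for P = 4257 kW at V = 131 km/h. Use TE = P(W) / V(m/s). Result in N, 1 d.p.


Convert: P = 4257 kW = 4257000 W
V = 131 / 3.6 = 36.3889 m/s
TE = 4257000 / 36.3889
TE = 116986.3 N

116986.3


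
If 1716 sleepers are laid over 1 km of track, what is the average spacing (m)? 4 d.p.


Spacing = 1000 m / number of sleepers
Spacing = 1000 / 1716
Spacing = 0.5828 m

0.5828


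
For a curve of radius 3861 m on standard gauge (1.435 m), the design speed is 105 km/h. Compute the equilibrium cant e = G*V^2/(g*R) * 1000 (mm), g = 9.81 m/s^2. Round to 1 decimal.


Convert speed: V = 105 / 3.6 = 29.1667 m/s
Apply formula: e = 1.435 * 29.1667^2 / (9.81 * 3861)
e = 1.435 * 850.6944 / 37876.41
e = 0.03223 m = 32.2 mm

32.2


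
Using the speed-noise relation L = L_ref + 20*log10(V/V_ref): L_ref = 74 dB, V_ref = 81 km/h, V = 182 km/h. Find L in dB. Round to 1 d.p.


V/V_ref = 182 / 81 = 2.246914
log10(2.246914) = 0.351586
20 * 0.351586 = 7.0317
L = 74 + 7.0317 = 81.0 dB

81.0


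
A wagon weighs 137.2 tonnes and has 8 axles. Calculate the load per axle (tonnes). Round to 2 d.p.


Load per axle = total weight / number of axles
Load = 137.2 / 8
Load = 17.15 tonnes

17.15


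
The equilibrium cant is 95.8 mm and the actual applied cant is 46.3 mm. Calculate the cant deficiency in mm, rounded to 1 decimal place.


Cant deficiency = equilibrium cant - actual cant
CD = 95.8 - 46.3
CD = 49.5 mm

49.5


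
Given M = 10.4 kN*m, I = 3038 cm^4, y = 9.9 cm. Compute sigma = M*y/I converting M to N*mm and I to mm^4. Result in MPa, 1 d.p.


Convert units:
M = 10.4 kN*m = 10400000 N*mm
y = 9.9 cm = 99 mm
I = 3038 cm^4 = 30380000 mm^4
sigma = 10400000 * 99 / 30380000
sigma = 33.9 MPa

33.9


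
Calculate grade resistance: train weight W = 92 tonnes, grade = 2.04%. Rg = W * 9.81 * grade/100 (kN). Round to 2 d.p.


Rg = W * 9.81 * grade / 100
Rg = 92 * 9.81 * 2.04 / 100
Rg = 902.52 * 0.0204
Rg = 18.41 kN

18.41


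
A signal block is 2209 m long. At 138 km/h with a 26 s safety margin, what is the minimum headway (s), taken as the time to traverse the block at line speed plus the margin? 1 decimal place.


V = 138 / 3.6 = 38.3333 m/s
Block traversal time = 2209 / 38.3333 = 57.6261 s
Headway = 57.6261 + 26
Headway = 83.6 s

83.6
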